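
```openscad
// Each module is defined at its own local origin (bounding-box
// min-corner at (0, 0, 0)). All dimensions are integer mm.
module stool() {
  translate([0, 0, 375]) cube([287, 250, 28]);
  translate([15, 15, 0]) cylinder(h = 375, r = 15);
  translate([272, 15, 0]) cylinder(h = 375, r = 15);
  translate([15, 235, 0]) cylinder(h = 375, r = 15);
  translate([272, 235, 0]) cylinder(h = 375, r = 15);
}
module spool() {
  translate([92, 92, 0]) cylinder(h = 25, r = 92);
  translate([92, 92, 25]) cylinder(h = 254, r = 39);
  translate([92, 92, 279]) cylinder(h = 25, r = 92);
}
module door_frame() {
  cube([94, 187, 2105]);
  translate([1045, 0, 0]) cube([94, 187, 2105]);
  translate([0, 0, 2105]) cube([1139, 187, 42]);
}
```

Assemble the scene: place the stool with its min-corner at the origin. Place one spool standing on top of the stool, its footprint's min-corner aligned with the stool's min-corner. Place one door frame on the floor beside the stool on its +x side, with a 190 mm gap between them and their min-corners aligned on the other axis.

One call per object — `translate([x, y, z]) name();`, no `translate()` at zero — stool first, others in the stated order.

stool();
translate([0, 0, 403]) spool();
translate([477, 0, 0]) door_frame();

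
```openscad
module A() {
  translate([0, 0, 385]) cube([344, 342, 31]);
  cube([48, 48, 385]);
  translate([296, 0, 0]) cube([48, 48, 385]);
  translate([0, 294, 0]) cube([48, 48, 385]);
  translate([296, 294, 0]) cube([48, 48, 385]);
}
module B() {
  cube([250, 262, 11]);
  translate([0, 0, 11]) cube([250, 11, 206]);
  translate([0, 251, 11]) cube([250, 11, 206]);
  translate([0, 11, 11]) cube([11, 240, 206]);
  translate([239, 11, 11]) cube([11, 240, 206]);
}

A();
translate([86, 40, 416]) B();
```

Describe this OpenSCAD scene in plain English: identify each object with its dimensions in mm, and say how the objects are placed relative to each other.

A is a simple wooden stool: a rectangular seat 344 mm (x) by 342 mm (y), 31 mm thick, top face at z = 416 mm, on four square legs, each 48×48 mm in cross-section. The legs rest on z = 0, each flush with a corner of the seat.

B is an open-topped rectangular box: outside dimensions 250×262×217 mm, with a uniform wall and base thickness of 11 mm. The base is a full 250×262 slab on the floor; four walls sit on top of the base. The front and back walls (the −y and +y sides) span the full width; the two side walls fit between them.

The open box is on top of the stool.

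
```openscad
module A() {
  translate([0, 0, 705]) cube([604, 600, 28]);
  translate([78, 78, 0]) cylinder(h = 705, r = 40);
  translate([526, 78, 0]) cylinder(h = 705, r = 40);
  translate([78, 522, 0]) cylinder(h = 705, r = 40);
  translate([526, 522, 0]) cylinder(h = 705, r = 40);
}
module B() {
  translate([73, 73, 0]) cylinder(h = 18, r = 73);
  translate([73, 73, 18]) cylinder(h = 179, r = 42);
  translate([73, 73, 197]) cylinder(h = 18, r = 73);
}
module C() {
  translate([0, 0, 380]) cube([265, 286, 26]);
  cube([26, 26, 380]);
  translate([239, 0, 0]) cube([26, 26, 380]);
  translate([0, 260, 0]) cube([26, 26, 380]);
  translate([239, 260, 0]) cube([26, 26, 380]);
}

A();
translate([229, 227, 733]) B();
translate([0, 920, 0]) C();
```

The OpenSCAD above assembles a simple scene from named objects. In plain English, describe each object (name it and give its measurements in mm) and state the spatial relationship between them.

A is a table: top 604 mm (x) × 600 mm (y), 28 mm thick, upper face at z = 733 mm, on four round legs of 80 mm diameter, each leg's bounding box inset 38 mm from the nearest pair of top edges, running from z = 0 to the bottom of the top.

B is a spool: two coaxial disc flanges of radius 73 mm and thickness 18 mm, joined by a core cylinder of radius 42 mm and height 179 mm. The lower flange rests on z = 0 and the three cylinders share a vertical axis.

C is a simple wooden stool: a rectangular seat 265 mm (x) by 286 mm (y), 26 mm thick, top face at z = 406 mm, on four square legs, each 26×26 mm in cross-section. The legs rest on z = 0, each flush with a corner of the seat.

The spool is on top of the table, centred. The stool is on the floor beside the table on its +y side.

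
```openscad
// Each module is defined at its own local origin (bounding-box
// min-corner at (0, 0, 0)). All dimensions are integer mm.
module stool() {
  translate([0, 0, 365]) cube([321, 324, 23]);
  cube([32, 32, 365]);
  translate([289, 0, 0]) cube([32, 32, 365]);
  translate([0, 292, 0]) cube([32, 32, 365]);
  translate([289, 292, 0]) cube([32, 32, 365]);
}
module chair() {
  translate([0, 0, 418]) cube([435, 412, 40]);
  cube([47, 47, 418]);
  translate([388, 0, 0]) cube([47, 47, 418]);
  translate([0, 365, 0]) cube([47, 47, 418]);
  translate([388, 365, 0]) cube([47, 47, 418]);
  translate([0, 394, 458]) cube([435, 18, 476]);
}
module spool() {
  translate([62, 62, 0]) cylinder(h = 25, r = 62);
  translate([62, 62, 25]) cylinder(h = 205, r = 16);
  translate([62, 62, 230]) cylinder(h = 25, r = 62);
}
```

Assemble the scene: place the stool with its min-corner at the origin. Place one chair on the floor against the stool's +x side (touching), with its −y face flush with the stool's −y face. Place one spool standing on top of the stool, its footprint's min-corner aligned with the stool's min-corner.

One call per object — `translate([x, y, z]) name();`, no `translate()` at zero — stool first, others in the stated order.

stool();
translate([321, 0, 0]) chair();
translate([0, 0, 388]) spool();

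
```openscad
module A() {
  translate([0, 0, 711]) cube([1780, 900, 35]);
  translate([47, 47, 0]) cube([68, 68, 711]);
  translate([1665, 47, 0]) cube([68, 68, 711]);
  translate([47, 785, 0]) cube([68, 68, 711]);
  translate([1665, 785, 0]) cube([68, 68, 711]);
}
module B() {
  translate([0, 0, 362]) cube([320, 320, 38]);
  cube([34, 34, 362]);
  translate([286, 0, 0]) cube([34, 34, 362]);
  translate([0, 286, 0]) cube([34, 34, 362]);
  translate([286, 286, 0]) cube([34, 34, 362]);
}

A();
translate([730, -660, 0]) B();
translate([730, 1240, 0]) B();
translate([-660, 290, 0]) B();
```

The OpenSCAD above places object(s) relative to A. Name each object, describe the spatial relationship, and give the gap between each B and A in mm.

Each stool's nearest face is 340 mm from the table's bounding box.

A is a table. B is a stool. Three stools sit around the table at the −y, +y, −x sides. The gap between each stool and the table is 340 mm.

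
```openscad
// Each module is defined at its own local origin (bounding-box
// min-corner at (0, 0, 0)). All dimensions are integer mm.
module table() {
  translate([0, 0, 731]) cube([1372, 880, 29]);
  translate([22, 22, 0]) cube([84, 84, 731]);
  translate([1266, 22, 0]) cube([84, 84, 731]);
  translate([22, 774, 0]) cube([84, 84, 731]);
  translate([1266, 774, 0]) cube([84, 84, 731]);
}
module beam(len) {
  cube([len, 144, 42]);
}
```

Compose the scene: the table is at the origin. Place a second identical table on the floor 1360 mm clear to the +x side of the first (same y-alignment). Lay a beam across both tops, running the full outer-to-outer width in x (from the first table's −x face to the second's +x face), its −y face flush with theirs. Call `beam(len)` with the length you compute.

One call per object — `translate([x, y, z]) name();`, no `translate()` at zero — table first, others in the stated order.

table();
translate([2732, 0, 0]) table();
translate([0, 0, 760]) beam(4104);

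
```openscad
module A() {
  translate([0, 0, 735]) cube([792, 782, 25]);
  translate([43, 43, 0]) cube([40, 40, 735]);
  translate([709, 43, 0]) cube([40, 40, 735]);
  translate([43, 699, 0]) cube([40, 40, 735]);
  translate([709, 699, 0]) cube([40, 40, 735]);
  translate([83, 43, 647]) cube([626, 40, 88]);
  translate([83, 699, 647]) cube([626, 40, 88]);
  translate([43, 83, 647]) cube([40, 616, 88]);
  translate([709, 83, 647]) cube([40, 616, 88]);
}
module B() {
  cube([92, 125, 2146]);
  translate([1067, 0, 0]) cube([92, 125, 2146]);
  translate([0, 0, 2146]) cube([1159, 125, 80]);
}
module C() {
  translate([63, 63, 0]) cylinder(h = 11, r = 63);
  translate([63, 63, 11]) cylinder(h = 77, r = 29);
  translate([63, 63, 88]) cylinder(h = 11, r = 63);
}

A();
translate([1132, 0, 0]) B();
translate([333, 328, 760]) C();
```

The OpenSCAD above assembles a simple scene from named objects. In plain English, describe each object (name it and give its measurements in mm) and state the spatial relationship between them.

A is a table: top 792 mm (x) × 782 mm (y), 25 mm thick, upper face at z = 760 mm, on four 40×40 mm square legs, each inset 43 mm from the nearest pair of top edges, running from z = 0 to the bottom of the top. Four apron rails, 40 mm thick and 88 mm tall, run between adjacent legs with their top edges flush with the underside of the top and their outer faces flush with the legs' outer faces.

B is a rectangular door frame: two vertical jambs of 92×125 mm section, 2146 mm tall, with a clear opening 975 mm wide between their inner faces. A header 80 mm tall and 125 mm deep lies on top of the jambs and spans the full outside width.

C is a spool: two coaxial disc flanges of radius 63 mm and thickness 11 mm, joined by a core cylinder of radius 29 mm and height 77 mm. The lower flange rests on z = 0 and the three cylinders share a vertical axis.

The door frame is on the floor beside the table on its +x side. The spool is on top of the table, centred.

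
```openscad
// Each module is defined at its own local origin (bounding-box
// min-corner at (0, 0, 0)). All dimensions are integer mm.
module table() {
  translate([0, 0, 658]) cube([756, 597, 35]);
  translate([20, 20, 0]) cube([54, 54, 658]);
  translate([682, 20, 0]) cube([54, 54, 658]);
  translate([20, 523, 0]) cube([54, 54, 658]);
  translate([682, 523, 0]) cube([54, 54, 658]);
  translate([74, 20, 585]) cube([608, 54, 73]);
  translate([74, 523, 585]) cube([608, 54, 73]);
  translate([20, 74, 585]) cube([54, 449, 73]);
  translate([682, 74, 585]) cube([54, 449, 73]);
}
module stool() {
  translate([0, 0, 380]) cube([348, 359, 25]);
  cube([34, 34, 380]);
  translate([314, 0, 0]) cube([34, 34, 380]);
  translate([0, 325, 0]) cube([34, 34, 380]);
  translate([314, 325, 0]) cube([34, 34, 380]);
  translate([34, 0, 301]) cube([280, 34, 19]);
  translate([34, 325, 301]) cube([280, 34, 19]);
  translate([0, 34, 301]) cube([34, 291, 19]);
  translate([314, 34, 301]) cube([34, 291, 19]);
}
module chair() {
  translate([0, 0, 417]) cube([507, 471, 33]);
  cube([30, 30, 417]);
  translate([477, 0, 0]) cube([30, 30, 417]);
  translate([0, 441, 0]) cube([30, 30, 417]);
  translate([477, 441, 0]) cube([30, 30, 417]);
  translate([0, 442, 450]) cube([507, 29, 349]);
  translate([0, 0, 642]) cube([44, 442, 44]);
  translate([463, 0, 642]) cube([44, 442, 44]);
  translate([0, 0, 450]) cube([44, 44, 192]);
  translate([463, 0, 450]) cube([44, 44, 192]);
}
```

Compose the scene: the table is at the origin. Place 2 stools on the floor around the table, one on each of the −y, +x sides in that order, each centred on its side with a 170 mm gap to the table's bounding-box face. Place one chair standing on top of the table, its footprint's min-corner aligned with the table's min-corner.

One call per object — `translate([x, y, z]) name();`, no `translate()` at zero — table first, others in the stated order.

table();
translate([204, -529, 0]) stool();
translate([926, 119, 0]) stool();
translate([0, 0, 693]) chair();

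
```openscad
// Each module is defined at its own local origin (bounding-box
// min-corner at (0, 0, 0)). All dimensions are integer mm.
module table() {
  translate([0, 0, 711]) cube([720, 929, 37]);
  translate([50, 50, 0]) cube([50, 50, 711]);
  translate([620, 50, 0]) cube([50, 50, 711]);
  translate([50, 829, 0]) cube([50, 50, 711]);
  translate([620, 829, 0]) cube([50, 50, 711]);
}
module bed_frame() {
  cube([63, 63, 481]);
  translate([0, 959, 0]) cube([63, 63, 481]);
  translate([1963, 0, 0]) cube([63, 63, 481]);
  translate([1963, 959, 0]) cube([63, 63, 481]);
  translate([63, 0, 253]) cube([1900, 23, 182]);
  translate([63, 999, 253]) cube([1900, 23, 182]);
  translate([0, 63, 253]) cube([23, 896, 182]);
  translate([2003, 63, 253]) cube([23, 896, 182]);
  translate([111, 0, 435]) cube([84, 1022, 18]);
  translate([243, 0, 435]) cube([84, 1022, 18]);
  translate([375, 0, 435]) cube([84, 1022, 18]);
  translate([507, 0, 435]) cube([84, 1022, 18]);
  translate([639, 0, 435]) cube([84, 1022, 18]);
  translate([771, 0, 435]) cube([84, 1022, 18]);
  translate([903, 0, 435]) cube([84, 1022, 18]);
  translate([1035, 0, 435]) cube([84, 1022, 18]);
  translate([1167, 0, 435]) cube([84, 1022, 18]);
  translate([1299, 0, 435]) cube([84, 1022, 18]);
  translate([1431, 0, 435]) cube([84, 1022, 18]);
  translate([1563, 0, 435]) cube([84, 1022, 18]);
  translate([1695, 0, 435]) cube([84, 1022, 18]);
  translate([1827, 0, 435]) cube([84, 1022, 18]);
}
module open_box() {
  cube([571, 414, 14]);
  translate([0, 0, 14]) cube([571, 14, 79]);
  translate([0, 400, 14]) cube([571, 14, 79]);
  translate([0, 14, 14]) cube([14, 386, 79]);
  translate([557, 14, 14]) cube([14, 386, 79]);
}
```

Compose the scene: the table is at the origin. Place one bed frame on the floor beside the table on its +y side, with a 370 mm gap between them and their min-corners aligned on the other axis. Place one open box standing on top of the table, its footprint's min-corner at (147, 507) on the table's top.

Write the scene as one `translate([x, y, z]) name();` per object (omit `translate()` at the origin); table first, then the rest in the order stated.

table();
translate([0, 1299, 0]) bed_frame();
translate([147, 507, 748]) open_box();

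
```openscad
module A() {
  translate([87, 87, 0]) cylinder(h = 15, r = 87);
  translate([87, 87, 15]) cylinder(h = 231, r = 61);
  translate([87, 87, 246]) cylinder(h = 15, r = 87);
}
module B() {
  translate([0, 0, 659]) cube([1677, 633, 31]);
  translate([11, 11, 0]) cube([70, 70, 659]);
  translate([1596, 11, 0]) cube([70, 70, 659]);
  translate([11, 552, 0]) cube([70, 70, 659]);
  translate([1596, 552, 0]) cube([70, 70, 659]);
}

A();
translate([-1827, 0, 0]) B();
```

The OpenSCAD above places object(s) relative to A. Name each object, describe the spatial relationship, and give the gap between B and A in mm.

The table's nearest face is 150 mm from the spool's −x face.

A is a spool. B is a table. The table is on the floor beside the spool on its −x side. The gap between the table and the spool is 150 mm.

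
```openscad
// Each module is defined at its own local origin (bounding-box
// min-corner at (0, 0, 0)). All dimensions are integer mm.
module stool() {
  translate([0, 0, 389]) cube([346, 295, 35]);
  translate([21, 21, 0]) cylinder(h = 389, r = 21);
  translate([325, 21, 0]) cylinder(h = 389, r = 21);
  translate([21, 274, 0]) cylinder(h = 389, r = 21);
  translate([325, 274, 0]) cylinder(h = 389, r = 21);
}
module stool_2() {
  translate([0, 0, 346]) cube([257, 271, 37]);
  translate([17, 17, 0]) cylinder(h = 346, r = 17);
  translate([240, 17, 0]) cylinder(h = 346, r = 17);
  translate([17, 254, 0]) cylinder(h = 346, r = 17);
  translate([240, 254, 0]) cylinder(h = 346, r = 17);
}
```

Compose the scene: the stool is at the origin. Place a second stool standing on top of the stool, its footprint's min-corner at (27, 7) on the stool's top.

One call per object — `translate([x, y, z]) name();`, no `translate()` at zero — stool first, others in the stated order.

stool();
translate([27, 7, 424]) stool_2();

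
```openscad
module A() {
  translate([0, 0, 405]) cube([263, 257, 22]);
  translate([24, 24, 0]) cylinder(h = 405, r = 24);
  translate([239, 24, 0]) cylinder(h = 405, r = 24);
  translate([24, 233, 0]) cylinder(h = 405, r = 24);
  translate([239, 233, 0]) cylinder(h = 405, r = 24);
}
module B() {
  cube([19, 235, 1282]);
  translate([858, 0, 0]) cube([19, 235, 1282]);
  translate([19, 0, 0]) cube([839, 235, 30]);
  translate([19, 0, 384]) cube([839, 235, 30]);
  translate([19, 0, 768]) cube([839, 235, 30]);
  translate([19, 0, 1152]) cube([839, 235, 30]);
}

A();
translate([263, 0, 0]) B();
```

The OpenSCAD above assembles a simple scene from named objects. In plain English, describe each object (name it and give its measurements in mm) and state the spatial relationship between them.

A is a four-legged stool. The seat is 263×257 mm, 22 mm thick, top at z = 427 mm. It stands on four round legs, each 48 mm in diameter, from z = 0 to the seat underside, each leg's axis is inset half a diameter from the nearest pair of seat edges (so the leg's bounding box is flush with the corner).

B is an open bookshelf. Two side panels, each 19 mm thick, 235 mm deep and 1282 mm tall, stand 877 mm apart (outside-to-outside). Between them sit 4 shelves, each 30 mm thick and 235 mm deep, spanning the full gap between the sides. The bottom shelf rests on the floor (its underside at z = 0) and the clear gap between one shelf's top and the next shelf's underside is 354 mm.

The bookshelf is against the stool's +x side, with their −y faces flush.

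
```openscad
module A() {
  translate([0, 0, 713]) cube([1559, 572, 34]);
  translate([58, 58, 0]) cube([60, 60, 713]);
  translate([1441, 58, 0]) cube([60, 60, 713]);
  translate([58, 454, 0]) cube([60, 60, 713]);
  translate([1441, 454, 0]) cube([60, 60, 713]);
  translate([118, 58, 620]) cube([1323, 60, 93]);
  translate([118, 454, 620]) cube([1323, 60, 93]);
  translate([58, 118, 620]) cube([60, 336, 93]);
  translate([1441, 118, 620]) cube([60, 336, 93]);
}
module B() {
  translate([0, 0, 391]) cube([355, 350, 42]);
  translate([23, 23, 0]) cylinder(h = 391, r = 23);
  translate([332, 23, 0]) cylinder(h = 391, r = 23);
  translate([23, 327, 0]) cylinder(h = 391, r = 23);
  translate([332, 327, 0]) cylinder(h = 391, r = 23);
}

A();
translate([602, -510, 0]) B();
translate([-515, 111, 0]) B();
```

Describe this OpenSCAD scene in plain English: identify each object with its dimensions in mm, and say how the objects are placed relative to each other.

A is a table with a 1559×572 mm rectangular top, 34 mm thick, top surface at z = 747 mm, supported by four 60×60 mm square legs, each inset 58 mm from the nearest pair of top edges, running from the floor. Four apron rails, 60 mm thick and 93 mm tall, run between adjacent legs with their top edges flush with the underside of the top and their outer faces flush with the legs' outer faces.

B is a four-legged stool. The seat is 355×350 mm, 42 mm thick, top at z = 433 mm. It stands on four round legs, each 46 mm in diameter, from z = 0 to the seat underside, each leg's axis is inset half a diameter from the nearest pair of seat edges (so the leg's bounding box is flush with the corner).

Two stools sit around the table at the −y, −x sides.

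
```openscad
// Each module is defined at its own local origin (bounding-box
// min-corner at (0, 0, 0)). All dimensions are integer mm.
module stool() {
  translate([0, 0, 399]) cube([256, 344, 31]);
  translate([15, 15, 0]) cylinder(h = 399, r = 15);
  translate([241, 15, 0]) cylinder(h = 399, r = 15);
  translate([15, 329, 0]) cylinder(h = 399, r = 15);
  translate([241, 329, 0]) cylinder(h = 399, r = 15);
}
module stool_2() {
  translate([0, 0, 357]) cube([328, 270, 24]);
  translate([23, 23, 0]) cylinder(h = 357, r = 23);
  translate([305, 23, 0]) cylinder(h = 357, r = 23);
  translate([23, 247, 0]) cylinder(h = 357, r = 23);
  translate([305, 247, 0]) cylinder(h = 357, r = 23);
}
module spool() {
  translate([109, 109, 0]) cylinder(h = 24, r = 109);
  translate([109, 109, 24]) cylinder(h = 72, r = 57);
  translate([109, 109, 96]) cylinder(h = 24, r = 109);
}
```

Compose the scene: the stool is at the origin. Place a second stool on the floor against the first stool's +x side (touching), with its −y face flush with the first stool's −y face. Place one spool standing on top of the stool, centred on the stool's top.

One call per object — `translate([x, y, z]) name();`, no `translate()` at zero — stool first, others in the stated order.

stool();
translate([256, 0, 0]) stool_2();
translate([19, 63, 430]) spool();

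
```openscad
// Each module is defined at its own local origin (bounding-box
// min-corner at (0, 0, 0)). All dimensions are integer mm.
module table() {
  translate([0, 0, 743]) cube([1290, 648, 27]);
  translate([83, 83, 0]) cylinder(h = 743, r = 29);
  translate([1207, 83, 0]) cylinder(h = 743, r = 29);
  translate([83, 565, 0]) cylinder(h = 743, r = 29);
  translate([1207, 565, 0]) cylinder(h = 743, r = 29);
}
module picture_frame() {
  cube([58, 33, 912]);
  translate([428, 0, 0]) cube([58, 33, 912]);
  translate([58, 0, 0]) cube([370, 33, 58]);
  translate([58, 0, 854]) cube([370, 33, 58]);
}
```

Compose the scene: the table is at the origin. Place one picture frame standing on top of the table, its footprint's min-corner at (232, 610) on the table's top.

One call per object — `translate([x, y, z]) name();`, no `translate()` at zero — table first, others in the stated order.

table();
translate([232, 610, 770]) picture_frame();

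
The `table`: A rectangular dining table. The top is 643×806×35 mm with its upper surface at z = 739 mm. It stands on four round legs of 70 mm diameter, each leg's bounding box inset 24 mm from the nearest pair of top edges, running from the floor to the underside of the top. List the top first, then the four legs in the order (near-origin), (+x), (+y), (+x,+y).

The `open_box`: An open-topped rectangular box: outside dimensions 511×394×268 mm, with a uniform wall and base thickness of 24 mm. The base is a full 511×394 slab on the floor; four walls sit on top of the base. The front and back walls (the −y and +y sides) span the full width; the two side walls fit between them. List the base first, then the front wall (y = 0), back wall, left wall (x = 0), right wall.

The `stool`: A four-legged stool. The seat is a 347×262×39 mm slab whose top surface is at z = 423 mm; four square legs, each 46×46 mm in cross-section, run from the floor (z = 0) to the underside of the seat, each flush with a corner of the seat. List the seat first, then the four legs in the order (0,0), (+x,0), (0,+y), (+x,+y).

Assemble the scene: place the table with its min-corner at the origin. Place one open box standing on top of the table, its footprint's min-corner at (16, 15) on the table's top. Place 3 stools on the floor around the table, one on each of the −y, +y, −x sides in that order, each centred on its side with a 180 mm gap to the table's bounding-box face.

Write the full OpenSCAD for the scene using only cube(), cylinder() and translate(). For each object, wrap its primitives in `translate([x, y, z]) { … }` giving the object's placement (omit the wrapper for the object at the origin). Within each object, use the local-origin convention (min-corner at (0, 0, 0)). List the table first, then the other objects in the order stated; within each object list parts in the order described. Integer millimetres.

translate([0, 0, 704]) cube([643, 806, 35]);
translate([59, 59, 0]) cylinder(h = 704, r = 35);
translate([584, 59, 0]) cylinder(h = 704, r = 35);
translate([59, 747, 0]) cylinder(h = 704, r = 35);
translate([584, 747, 0]) cylinder(h = 704, r = 35);
translate([16, 15, 739]) {
  cube([511, 394, 24]);
  translate([0, 0, 24]) cube([511, 24, 244]);
  translate([0, 370, 24]) cube([511, 24, 244]);
  translate([0, 24, 24]) cube([24, 346, 244]);
  translate([487, 24, 24]) cube([24, 346, 244]);
}
translate([148, -442, 0]) {
  translate([0, 0, 384]) cube([347, 262, 39]);
  cube([46, 46, 384]);
  translate([301, 0, 0]) cube([46, 46, 384]);
  translate([0, 216, 0]) cube([46, 46, 384]);
  translate([301, 216, 0]) cube([46, 46, 384]);
}
translate([148, 986, 0]) {
  translate([0, 0, 384]) cube([347, 262, 39]);
  cube([46, 46, 384]);
  translate([301, 0, 0]) cube([46, 46, 384]);
  translate([0, 216, 0]) cube([46, 46, 384]);
  translate([301, 216, 0]) cube([46, 46, 384]);
}
translate([-527, 272, 0]) {
  translate([0, 0, 384]) cube([347, 262, 39]);
  cube([46, 46, 384]);
  translate([301, 0, 0]) cube([46, 46, 384]);
  translate([0, 216, 0]) cube([46, 46, 384]);
  translate([301, 216, 0]) cube([46, 46, 384]);
}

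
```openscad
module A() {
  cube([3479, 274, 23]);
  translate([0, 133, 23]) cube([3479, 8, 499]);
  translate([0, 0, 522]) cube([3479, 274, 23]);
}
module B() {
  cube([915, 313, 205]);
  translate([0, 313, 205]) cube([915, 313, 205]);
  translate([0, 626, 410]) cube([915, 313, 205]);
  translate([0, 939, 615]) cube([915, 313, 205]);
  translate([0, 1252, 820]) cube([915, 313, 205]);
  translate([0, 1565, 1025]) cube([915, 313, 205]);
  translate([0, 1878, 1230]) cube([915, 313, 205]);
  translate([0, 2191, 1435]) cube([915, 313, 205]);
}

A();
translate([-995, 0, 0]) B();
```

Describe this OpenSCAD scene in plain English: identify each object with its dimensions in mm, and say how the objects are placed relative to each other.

A is an I-beam lying along x, 3479 mm long. Overall section height 545 mm. Two flanges 274 mm wide (y) and 23 mm thick, one on the floor and one at the top; a web 8 mm thick runs between them, centred on the flange width.

B is a run of 8 identical solid stair steps. Each tread is 915×313 mm and each step block is 205 mm high. Step 1 rests on the floor; step k is offset from step 1 by (k−1)×313 mm in y and (k−1)×205 mm in z.

The staircase is on the floor beside the I-beam on its −x side.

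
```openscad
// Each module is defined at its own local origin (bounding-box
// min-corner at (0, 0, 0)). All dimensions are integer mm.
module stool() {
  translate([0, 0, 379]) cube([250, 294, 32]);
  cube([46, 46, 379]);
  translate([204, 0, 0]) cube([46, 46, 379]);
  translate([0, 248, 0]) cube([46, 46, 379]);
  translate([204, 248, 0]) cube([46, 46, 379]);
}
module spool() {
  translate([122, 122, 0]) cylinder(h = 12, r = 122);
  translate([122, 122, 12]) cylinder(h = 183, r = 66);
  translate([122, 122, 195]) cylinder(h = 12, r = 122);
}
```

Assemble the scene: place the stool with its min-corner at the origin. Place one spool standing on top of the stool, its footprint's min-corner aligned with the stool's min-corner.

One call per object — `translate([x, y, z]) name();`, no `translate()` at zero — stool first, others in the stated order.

stool();
translate([0, 0, 411]) spool();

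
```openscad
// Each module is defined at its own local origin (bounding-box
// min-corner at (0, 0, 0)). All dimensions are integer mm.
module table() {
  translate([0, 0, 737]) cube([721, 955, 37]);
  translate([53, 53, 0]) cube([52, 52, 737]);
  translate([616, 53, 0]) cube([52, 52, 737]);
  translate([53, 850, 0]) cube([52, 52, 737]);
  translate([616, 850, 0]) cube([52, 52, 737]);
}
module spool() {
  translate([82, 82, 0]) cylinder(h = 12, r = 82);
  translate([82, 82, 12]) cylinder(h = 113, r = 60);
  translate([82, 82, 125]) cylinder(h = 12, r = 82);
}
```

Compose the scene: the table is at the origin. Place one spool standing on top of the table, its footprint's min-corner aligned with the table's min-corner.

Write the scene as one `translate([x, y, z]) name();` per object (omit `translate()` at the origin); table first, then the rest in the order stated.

table();
translate([0, 0, 774]) spool();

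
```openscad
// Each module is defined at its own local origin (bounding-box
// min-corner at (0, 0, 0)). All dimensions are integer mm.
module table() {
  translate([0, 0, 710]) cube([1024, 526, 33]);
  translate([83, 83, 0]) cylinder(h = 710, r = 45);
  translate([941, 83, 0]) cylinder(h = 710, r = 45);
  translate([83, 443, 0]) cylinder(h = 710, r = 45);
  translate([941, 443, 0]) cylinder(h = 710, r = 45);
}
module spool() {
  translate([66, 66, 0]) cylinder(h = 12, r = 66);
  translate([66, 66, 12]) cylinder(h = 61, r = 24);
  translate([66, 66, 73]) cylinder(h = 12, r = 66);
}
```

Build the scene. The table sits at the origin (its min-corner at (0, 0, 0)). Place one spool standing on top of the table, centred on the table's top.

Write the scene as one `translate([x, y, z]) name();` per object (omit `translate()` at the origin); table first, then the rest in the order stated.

table();
translate([446, 197, 743]) spool();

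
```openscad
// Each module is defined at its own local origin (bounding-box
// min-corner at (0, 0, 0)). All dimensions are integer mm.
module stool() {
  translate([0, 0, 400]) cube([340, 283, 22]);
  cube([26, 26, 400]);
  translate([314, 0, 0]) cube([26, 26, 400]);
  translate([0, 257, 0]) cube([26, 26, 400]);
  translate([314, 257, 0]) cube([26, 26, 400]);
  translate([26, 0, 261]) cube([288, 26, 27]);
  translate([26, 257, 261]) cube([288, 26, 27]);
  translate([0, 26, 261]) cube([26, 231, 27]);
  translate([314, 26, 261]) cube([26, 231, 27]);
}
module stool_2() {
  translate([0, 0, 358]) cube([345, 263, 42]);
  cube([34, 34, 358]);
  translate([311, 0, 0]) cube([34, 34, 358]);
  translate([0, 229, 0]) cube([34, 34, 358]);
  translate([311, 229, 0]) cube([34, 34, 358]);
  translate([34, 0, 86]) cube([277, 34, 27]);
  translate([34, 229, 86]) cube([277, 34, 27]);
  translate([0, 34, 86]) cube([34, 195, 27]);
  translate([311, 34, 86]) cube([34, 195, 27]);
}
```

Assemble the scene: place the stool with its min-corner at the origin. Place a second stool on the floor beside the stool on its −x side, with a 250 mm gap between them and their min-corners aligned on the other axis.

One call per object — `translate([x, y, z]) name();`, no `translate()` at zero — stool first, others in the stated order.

stool();
translate([-595, 0, 0]) stool_2();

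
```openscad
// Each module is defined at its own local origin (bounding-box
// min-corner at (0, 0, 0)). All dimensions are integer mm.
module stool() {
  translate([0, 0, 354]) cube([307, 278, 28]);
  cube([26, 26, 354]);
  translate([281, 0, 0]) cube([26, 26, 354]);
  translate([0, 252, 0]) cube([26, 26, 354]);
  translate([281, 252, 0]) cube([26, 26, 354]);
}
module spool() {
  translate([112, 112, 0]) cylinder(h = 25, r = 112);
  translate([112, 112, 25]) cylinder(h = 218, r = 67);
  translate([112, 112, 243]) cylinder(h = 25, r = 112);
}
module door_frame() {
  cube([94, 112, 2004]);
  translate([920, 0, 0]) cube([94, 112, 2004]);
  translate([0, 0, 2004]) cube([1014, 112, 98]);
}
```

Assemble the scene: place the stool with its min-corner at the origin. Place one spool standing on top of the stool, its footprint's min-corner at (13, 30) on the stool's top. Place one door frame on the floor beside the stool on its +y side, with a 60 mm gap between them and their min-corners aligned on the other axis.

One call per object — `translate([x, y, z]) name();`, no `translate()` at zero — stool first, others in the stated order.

stool();
translate([13, 30, 382]) spool();
translate([0, 338, 0]) door_frame();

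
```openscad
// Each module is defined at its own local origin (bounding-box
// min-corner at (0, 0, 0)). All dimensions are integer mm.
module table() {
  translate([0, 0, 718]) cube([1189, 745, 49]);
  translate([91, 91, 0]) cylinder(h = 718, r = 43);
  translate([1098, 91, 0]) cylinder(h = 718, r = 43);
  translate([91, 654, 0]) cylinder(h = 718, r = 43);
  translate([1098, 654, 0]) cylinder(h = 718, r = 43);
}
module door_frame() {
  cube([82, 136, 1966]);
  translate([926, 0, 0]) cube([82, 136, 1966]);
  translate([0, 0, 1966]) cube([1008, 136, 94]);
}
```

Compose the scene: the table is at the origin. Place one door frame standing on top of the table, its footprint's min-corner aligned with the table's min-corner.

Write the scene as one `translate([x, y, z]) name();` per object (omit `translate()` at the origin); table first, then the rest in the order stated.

table();
translate([0, 0, 767]) door_frame();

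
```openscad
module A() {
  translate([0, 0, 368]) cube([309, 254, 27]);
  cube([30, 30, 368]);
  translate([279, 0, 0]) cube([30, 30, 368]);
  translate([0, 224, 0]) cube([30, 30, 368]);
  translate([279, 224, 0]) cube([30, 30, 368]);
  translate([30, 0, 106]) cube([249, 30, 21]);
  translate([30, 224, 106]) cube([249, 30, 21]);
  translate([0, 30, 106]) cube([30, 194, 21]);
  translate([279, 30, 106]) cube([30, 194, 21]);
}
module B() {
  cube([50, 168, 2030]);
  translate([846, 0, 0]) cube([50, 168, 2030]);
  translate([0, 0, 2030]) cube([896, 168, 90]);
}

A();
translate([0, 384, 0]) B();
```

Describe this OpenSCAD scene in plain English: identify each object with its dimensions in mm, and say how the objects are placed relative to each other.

A is a four-legged stool. The seat is 309×254 mm, 27 mm thick, top at z = 395 mm. It stands on four square legs, each 30×30 mm in cross-section, from z = 0 to the seat underside, each flush with a corner of the seat. Four stretchers, 30 mm wide and 21 mm tall, connect adjacent legs with their undersides at z = 106 mm, each running between the inner faces of the legs it joins and aligned with the legs' outer faces on the other axis.

B is a rectangular door frame: two vertical jambs of 50×168 mm section, 2030 mm tall, with a clear opening 796 mm wide between their inner faces. A header 90 mm tall and 168 mm deep lies on top of the jambs and spans the full outside width.

The door frame is on the floor beside the stool on its +y side.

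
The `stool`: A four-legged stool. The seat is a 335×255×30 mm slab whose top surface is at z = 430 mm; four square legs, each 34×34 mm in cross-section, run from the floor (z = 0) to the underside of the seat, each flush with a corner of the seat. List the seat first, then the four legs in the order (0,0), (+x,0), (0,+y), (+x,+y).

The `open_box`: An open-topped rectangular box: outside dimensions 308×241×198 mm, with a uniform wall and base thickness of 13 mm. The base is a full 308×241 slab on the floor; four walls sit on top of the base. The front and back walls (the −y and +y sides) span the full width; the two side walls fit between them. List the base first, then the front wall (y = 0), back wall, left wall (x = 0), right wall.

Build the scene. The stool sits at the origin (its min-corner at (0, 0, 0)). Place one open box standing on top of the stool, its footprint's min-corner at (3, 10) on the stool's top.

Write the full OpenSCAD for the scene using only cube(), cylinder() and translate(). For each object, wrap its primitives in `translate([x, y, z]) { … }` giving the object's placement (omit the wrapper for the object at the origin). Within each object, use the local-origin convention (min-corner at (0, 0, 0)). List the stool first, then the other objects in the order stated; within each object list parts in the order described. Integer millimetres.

translate([0, 0, 400]) cube([335, 255, 30]);
cube([34, 34, 400]);
translate([301, 0, 0]) cube([34, 34, 400]);
translate([0, 221, 0]) cube([34, 34, 400]);
translate([301, 221, 0]) cube([34, 34, 400]);
translate([3, 10, 430]) {
  cube([308, 241, 13]);
  translate([0, 0, 13]) cube([308, 13, 185]);
  translate([0, 228, 13]) cube([308, 13, 185]);
  translate([0, 13, 13]) cube([13, 215, 185]);
  translate([295, 13, 13]) cube([13, 215, 185]);
}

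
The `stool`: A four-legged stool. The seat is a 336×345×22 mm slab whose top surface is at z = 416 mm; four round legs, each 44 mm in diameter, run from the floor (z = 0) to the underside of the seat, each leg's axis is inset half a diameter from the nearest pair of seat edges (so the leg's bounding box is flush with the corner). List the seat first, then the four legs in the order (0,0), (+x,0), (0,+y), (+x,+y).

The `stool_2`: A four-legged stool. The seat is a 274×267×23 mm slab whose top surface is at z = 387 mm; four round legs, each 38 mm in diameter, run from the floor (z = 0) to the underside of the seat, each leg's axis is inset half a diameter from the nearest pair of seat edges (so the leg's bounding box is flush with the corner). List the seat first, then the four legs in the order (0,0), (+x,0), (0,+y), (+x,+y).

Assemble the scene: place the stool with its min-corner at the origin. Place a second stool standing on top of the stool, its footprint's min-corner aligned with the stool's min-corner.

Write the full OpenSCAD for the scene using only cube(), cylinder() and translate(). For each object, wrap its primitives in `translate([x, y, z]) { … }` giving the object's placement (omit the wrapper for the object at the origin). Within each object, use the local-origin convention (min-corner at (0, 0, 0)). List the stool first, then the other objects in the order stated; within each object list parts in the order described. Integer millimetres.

translate([0, 0, 394]) cube([336, 345, 22]);
translate([22, 22, 0]) cylinder(h = 394, r = 22);
translate([314, 22, 0]) cylinder(h = 394, r = 22);
translate([22, 323, 0]) cylinder(h = 394, r = 22);
translate([314, 323, 0]) cylinder(h = 394, r = 22);
translate([0, 0, 416]) {
  translate([0, 0, 364]) cube([274, 267, 23]);
  translate([19, 19, 0]) cylinder(h = 364, r = 19);
  translate([255, 19, 0]) cylinder(h = 364, r = 19);
  translate([19, 248, 0]) cylinder(h = 364, r = 19);
  translate([255, 248, 0]) cylinder(h = 364, r = 19);
}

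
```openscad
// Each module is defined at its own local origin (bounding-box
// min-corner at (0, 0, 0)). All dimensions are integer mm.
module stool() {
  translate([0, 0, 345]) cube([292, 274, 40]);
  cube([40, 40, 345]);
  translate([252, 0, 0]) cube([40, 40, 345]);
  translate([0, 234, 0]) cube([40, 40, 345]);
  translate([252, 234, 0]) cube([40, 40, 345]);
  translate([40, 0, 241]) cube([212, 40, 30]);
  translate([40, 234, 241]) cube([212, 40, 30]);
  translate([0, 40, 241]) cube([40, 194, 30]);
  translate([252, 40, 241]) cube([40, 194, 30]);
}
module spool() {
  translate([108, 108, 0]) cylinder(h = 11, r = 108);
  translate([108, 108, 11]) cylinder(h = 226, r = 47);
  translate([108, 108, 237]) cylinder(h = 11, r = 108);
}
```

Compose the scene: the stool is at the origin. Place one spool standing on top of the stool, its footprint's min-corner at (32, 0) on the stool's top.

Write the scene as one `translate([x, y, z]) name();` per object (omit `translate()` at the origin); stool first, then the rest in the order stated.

stool();
translate([32, 0, 385]) spool();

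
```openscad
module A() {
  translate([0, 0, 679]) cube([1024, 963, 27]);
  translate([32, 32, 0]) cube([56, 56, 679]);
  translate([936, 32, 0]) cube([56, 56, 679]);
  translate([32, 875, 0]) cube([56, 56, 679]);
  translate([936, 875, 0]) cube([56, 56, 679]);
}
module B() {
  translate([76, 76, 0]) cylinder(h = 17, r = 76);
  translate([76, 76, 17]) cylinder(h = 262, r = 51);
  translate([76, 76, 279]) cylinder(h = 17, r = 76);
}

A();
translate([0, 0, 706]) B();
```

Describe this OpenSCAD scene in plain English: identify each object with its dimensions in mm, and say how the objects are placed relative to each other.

A is a rectangular dining table. The top is 1024×963×27 mm with its upper surface at z = 706 mm. It stands on four 56×56 mm square legs, each inset 32 mm from the nearest pair of top edges, running from the floor to the underside of the top.

B is a spool: two coaxial disc flanges of radius 76 mm and thickness 17 mm, joined by a core cylinder of radius 51 mm and height 262 mm. The lower flange rests on z = 0 and the three cylinders share a vertical axis.

The spool is on top of the table.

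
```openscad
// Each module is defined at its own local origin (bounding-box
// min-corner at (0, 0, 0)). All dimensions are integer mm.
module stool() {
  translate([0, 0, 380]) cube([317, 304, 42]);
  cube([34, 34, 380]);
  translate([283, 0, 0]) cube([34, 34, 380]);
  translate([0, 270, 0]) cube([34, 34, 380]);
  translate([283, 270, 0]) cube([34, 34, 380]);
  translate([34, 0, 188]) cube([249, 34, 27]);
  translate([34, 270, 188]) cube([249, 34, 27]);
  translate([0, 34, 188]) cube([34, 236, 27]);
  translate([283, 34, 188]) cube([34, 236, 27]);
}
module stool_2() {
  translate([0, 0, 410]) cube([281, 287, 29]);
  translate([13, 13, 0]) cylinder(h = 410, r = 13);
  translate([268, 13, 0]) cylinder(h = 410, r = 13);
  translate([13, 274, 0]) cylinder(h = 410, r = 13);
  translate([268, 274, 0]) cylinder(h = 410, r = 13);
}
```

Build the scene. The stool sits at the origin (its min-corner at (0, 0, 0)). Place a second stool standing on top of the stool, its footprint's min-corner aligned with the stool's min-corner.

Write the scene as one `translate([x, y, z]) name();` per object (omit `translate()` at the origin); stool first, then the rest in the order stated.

stool();
translate([0, 0, 422]) stool_2();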